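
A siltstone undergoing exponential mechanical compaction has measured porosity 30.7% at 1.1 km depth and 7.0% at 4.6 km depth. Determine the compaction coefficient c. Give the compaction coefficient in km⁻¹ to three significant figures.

0.422 km⁻¹

Athy: phi(d) = phi₀ e^(−cd) ⇒ phi₁/phi₂ = e^{c(d₂−d₁)} ⇒ c = ln(phi₁/phi₂)/(d₂−d₁)
c = ln(0.307/0.07) / (4.6 − 1.1) = ln(4.386) / 3.5 = 1.4784 / 3.5 = 0.4224 km⁻¹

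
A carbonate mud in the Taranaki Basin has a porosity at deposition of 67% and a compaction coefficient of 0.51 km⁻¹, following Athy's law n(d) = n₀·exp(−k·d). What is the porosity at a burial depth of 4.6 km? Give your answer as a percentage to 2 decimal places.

n = n₀·exp(−k·d) = 0.67 × exp(−0.51 × 4.6) = 0.67 × exp(−2.346)
  = 0.67 × 0.0958 = 0.0642

6.42%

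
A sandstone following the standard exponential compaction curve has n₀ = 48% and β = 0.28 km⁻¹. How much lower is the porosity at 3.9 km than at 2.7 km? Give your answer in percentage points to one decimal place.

6.4 percentage points

n(2.7) = 0.48·e^(−0.28×2.7) = 0.2254
n(3.9) = 0.48·e^(−0.28×3.9) = 0.1611
Δn = 0.2254 − 0.1611 = 0.0643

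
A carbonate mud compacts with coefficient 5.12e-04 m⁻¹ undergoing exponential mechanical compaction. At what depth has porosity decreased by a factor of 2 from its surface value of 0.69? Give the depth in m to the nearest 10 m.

Working in km (1 km = 1000 m; c in km⁻¹ = c in m⁻¹ × 1000):
phi/phi₀ = 1/2 ⇒ exp(−c·Z) = 1/2 ⇒ Z = ln(2) / c
Z = 0.6931 / 0.512 = 1.354 km

1350 m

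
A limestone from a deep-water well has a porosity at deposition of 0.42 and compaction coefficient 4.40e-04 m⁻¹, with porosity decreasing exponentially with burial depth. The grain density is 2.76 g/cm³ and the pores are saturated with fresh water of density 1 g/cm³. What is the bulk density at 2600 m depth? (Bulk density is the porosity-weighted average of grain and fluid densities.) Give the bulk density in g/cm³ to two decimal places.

2.52 g/cm³

Working in km (1 km = 1000 m; c in km⁻¹ = c in m⁻¹ × 1000):
Porosity at depth: φ = 0.42·exp(−0.44×2.6) = 0.42×0.3185 = 0.1338
Bulk density: ρ_b = (1−φ)ρ_g + φ·ρ_f = 0.8662×2.76 + 0.1338×1
       = 2.391 + 0.134 = 2.525 g/cm³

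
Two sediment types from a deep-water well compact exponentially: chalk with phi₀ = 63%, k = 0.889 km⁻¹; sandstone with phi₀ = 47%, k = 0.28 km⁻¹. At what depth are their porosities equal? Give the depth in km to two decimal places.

Set phi₀ₐ e^(−kₐd) = phi₀ᵦ e^(−kᵦd) ⇒ ln(phi₀ₐ/phi₀ᵦ) = (kₐ − kᵦ)·d
d = ln(0.63/0.47) / (0.889 − 0.28) = 0.2930 / 0.609 = 0.481 km

0.48 km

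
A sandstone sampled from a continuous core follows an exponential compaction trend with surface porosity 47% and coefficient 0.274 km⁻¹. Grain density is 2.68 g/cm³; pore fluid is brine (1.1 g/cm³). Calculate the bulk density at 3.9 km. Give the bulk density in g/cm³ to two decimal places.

Porosity at depth: n = 0.47·exp(−0.274×3.9) = 0.47×0.3435 = 0.1614
Bulk density: ρ_b = (1−n)ρ_g + n·ρ_f = 0.8386×2.68 + 0.1614×1.1
       = 2.247 + 0.178 = 2.425 g/cm³

2.42 g/cm³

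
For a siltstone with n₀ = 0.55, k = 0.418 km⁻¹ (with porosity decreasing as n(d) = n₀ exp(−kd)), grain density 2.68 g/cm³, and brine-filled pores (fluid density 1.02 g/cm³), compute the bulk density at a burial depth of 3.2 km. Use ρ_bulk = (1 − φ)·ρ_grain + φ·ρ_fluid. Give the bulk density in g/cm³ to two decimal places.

Porosity at depth: n = 0.55·exp(−0.418×3.2) = 0.55×0.2625 = 0.1444
Bulk density: ρ_b = (1−n)ρ_g + n·ρ_f = 0.8556×2.68 + 0.1444×1.02
       = 2.293 + 0.147 = 2.440 g/cm³

2.44 g/cm³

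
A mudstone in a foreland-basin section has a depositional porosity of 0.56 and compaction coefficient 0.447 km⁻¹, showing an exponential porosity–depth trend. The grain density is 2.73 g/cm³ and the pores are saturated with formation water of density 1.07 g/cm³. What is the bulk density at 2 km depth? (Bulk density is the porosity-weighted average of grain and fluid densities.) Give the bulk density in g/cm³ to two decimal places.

Porosity at depth: φ = 0.56·exp(−0.447×2) = 0.56×0.4090 = 0.2290
Bulk density: ρ_b = (1−φ)ρ_g + φ·ρ_f = 0.7710×2.73 + 0.2290×1.07
       = 2.105 + 0.245 = 2.350 g/cm³

2.35 g/cm³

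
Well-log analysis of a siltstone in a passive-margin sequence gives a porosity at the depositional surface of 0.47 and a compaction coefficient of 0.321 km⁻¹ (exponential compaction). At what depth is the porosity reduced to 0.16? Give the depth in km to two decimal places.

Invert Athy's law: Z = ln(phi₀/phi) / β
Z = ln(0.47/0.16) / 0.321 = ln(2.937) / 0.321 = 1.0776 / 0.321 = 3.357 km

3.36 km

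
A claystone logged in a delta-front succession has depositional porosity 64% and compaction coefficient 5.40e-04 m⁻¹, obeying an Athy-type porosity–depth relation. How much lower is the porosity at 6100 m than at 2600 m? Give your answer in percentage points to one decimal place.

Working in km (1 km = 1000 m; k in km⁻¹ = k in m⁻¹ × 1000):
n(2.6) = 0.64·e^(−0.54×2.6) = 0.1572
n(6.1) = 0.64·e^(−0.54×6.1) = 0.0237
Δn = 0.1572 − 0.0237 = 0.1334

13.3 percentage points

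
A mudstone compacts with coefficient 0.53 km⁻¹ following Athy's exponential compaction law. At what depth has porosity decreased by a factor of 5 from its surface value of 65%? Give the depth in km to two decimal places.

φ/φ₀ = 1/5 ⇒ exp(−c·Z) = 1/5 ⇒ Z = ln(5) / c
Z = 1.6094 / 0.53 = 3.037 km

3.04 km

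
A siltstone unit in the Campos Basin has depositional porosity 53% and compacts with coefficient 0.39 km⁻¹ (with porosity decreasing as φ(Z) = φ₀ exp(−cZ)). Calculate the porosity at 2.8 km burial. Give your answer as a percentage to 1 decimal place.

17.8%

φ = φ₀·exp(−c·Z) = 0.53 × exp(−0.39 × 2.8) = 0.53 × exp(−1.092)
  = 0.53 × 0.3355 = 0.1778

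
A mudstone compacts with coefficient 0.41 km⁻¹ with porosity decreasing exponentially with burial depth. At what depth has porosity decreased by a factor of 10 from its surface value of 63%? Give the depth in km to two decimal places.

5.62 km

φ/φ₀ = 1/10 ⇒ exp(−β·Z) = 1/10 ⇒ Z = ln(10) / β
Z = 2.3026 / 0.41 = 5.616 km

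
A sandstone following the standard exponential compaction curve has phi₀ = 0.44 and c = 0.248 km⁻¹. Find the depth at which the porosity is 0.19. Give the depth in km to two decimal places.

3.39 km

Invert Athy's law: Z = ln(phi₀/phi) / c
Z = ln(0.44/0.19) / 0.248 = ln(2.316) / 0.248 = 0.8398 / 0.248 = 3.386 km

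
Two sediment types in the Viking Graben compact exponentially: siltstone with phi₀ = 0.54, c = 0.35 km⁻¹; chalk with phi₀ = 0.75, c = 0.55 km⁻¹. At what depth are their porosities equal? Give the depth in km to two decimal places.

1.64 km

Set phi₀ₐ e^(−cₐZ) = phi₀ᵦ e^(−cᵦZ) ⇒ ln(phi₀ₐ/phi₀ᵦ) = (cₐ − cᵦ)·Z
Z = ln(0.54/0.75) / (0.35 − 0.55) = -0.3285 / -0.2 = 1.643 km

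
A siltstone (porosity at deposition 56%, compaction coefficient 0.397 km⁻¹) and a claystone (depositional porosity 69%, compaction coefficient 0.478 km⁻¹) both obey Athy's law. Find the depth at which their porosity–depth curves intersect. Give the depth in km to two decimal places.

2.58 km

Set φ₀ₐ e^(−cₐZ) = φ₀ᵦ e^(−cᵦZ) ⇒ ln(φ₀ₐ/φ₀ᵦ) = (cₐ − cᵦ)·Z
Z = ln(0.56/0.69) / (0.397 − 0.478) = -0.2088 / -0.081 = 2.577 km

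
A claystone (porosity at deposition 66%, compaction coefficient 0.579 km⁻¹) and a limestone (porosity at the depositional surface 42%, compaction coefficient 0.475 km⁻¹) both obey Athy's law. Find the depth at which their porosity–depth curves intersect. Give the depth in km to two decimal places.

Set phi₀ₐ e^(−cₐz) = phi₀ᵦ e^(−cᵦz) ⇒ ln(phi₀ₐ/phi₀ᵦ) = (cₐ − cᵦ)·z
z = ln(0.66/0.42) / (0.579 − 0.475) = 0.4520 / 0.104 = 4.346 km

4.35 km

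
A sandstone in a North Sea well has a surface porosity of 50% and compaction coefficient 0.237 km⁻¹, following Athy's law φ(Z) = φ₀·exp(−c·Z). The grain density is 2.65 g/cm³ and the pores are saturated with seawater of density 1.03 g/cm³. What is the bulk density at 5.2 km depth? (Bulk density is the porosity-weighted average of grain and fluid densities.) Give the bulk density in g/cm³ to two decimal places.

2.41 g/cm³

Porosity at depth: φ = 0.5·exp(−0.237×5.2) = 0.5×0.2916 = 0.1458
Bulk density: ρ_b = (1−φ)ρ_g + φ·ρ_f = 0.8542×2.65 + 0.1458×1.03
       = 2.264 + 0.150 = 2.414 g/cm³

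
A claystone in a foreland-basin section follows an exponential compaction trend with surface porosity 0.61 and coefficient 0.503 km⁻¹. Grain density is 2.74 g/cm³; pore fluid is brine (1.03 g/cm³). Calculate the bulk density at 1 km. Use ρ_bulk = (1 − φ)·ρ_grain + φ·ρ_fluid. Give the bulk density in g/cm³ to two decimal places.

Porosity at depth: n = 0.61·exp(−0.503×1) = 0.61×0.6047 = 0.3689
Bulk density: ρ_b = (1−n)ρ_g + n·ρ_f = 0.6311×2.74 + 0.3689×1.03
       = 1.729 + 0.380 = 2.109 g/cm³

2.11 g/cm³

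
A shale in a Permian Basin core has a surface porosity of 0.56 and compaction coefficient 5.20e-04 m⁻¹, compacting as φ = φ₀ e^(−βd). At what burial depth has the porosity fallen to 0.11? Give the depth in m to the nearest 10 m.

3130 m

Working in km (1 km = 1000 m; β in km⁻¹ = β in m⁻¹ × 1000):
Invert Athy's law: d = ln(φ₀/φ) / β
d = ln(0.56/0.11) / 0.52 = ln(5.091) / 0.52 = 1.6275 / 0.52 = 3.130 km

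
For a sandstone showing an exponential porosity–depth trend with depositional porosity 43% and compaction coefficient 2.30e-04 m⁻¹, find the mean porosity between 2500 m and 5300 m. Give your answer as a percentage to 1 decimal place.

Working in km (1 km = 1000 m; c in km⁻¹ = c in m⁻¹ × 1000):
⟨φ⟩ = (1/(Z₂−Z₁)) ∫ φ₀ e^(−cZ) dZ = φ₀·(e^(−c·Z₁) − e^(−c·Z₂)) / (c·(Z₂−Z₁))
e^(−0.23×2.5) = 0.5627; e^(−0.23×5.3) = 0.2955
⟨φ⟩ = 0.43 × (0.5627 − 0.2955) / (0.23 × 2.8) = 0.43 × 0.4149 = 0.1784

17.8%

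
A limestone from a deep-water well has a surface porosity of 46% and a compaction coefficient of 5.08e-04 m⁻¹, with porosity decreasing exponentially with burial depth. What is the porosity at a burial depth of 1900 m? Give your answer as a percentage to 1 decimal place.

Working in km (1 km = 1000 m; β in km⁻¹ = β in m⁻¹ × 1000):
φ = φ₀·exp(−β·Z) = 0.46 × exp(−0.508 × 1.9) = 0.46 × exp(−0.9652)
  = 0.46 × 0.3809 = 0.1752

17.5%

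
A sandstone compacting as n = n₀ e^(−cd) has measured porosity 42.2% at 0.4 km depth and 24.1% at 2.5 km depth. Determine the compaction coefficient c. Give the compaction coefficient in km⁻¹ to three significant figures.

Athy: n(d) = n₀ e^(−cd) ⇒ n₁/n₂ = e^{c(d₂−d₁)} ⇒ c = ln(n₁/n₂)/(d₂−d₁)
c = ln(0.422/0.241) / (2.5 − 0.4) = ln(1.751) / 2.1 = 0.5602 / 2.1 = 0.2668 km⁻¹

0.267 km⁻¹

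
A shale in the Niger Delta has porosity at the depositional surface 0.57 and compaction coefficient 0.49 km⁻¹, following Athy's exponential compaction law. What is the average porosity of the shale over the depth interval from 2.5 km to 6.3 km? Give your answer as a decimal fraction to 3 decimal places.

⟨n⟩ = (1/(d₂−d₁)) ∫ n₀ e^(−kd) dd = n₀·(e^(−k·d₁) − e^(−k·d₂)) / (k·(d₂−d₁))
e^(−0.49×2.5) = 0.2938; e^(−0.49×6.3) = 0.0456
⟨n⟩ = 0.57 × (0.2938 − 0.0456) / (0.49 × 3.8) = 0.57 × 0.1333 = 0.0760

0.076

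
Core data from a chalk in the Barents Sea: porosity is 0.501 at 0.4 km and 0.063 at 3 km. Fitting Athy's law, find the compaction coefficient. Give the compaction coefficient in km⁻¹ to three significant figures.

Athy: phi(z) = phi₀ e^(−βz) ⇒ phi₁/phi₂ = e^{β(z₂−z₁)} ⇒ β = ln(phi₁/phi₂)/(z₂−z₁)
β = ln(0.501/0.063) / (3 − 0.4) = ln(7.952) / 2.6 = 2.0735 / 2.6 = 0.7975 km⁻¹

0.797 km⁻¹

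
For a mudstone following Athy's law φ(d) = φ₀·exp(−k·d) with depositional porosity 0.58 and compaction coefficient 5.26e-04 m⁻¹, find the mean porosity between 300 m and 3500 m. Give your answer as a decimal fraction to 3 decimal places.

0.240

Working in km (1 km = 1000 m; k in km⁻¹ = k in m⁻¹ × 1000):
⟨φ⟩ = (1/(d₂−d₁)) ∫ φ₀ e^(−kd) dd = φ₀·(e^(−k·d₁) − e^(−k·d₂)) / (k·(d₂−d₁))
e^(−0.526×0.3) = 0.8540; e^(−0.526×3.5) = 0.1587
⟨φ⟩ = 0.58 × (0.8540 − 0.1587) / (0.526 × 3.2) = 0.58 × 0.4131 = 0.2396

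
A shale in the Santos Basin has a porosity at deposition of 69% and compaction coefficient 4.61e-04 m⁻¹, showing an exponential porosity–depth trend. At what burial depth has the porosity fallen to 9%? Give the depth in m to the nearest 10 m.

4420 m

Working in km (1 km = 1000 m; k in km⁻¹ = k in m⁻¹ × 1000):
Invert Athy's law: d = ln(φ₀/φ) / k
d = ln(0.69/0.09) / 0.461 = ln(7.667) / 0.461 = 2.0369 / 0.461 = 4.418 km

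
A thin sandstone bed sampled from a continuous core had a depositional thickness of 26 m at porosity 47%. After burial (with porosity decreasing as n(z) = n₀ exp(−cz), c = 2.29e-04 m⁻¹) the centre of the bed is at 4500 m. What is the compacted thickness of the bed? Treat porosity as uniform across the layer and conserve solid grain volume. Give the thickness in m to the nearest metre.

Working in km (1 km = 1000 m; c in km⁻¹ = c in m⁻¹ × 1000):
Porosity at 4.5 km: n = 0.47·exp(−0.229×4.5) = 0.1677
Solid-volume conservation: h(1−n) = h₀(1−n₀) ⇒ h = h₀·(1−n₀)/(1−n)
h = 0.026 × (1 − 0.47)/(1 − 0.1677) = 0.026 × 0.6368 = 0.0166 km

17 m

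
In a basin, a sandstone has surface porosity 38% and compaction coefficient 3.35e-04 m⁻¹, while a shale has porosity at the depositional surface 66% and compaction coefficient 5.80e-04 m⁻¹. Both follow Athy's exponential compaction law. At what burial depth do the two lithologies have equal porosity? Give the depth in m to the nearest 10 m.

Working in km (1 km = 1000 m; k in km⁻¹ = k in m⁻¹ × 1000):
Set n₀ₐ e^(−kₐZ) = n₀ᵦ e^(−kᵦZ) ⇒ ln(n₀ₐ/n₀ᵦ) = (kₐ − kᵦ)·Z
Z = ln(0.38/0.66) / (0.335 − 0.58) = -0.5521 / -0.245 = 2.253 km

2250 m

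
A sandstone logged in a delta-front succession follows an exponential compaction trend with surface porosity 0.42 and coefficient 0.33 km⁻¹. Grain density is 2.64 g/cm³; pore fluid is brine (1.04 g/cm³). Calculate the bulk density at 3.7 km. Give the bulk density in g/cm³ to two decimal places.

Porosity at depth: phi = 0.42·exp(−0.33×3.7) = 0.42×0.2949 = 0.1239
Bulk density: ρ_b = (1−phi)ρ_g + phi·ρ_f = 0.8761×2.64 + 0.1239×1.04
       = 2.313 + 0.129 = 2.442 g/cm³

2.44 g/cm³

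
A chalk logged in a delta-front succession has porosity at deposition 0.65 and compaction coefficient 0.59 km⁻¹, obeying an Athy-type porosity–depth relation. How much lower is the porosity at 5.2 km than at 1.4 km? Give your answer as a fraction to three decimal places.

0.254

phi(1.4) = 0.65·e^(−0.59×1.4) = 0.2846
phi(5.2) = 0.65·e^(−0.59×5.2) = 0.0302
Δphi = 0.2846 − 0.0302 = 0.2543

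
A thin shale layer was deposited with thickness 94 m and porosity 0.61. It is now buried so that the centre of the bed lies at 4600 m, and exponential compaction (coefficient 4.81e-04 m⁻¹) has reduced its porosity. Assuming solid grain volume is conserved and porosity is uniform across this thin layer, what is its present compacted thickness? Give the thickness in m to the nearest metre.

39 m

Working in km (1 km = 1000 m; k in km⁻¹ = k in m⁻¹ × 1000):
Porosity at 4.6 km: φ = 0.61·exp(−0.481×4.6) = 0.0667
Solid-volume conservation: h(1−φ) = h₀(1−φ₀) ⇒ h = h₀·(1−φ₀)/(1−φ)
h = 0.094 × (1 − 0.61)/(1 − 0.0667) = 0.094 × 0.4179 = 0.0393 km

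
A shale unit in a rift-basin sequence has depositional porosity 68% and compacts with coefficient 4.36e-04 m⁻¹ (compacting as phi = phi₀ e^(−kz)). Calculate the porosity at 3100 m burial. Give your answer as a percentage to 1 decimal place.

Working in km (1 km = 1000 m; k in km⁻¹ = k in m⁻¹ × 1000):
phi = phi₀·exp(−k·z) = 0.68 × exp(−0.436 × 3.1) = 0.68 × exp(−1.352)
  = 0.68 × 0.2588 = 0.1760

17.6%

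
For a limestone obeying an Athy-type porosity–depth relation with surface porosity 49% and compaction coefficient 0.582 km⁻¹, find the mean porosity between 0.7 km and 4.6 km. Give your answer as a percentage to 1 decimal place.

⟨n⟩ = (1/(d₂−d₁)) ∫ n₀ e^(−cd) dd = n₀·(e^(−c·d₁) − e^(−c·d₂)) / (c·(d₂−d₁))
e^(−0.582×0.7) = 0.6654; e^(−0.582×4.6) = 0.0688
⟨n⟩ = 0.49 × (0.6654 − 0.0688) / (0.582 × 3.9) = 0.49 × 0.2629 = 0.1288

12.9%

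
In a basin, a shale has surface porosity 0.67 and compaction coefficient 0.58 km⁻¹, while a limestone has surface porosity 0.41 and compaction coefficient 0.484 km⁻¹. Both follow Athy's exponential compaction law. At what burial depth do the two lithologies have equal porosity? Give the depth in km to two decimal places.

5.12 km

Set φ₀ₐ e^(−cₐZ) = φ₀ᵦ e^(−cᵦZ) ⇒ ln(φ₀ₐ/φ₀ᵦ) = (cₐ − cᵦ)·Z
Z = ln(0.67/0.41) / (0.58 − 0.484) = 0.4911 / 0.096 = 5.116 km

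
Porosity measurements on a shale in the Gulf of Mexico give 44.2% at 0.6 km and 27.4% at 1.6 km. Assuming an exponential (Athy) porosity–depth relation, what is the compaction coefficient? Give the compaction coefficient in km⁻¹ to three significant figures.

Athy: φ(Z) = φ₀ e^(−cZ) ⇒ φ₁/φ₂ = e^{c(Z₂−Z₁)} ⇒ c = ln(φ₁/φ₂)/(Z₂−Z₁)
c = ln(0.442/0.274) / (1.6 − 0.6) = ln(1.613) / 1 = 0.4782 / 1 = 0.4782 km⁻¹

0.478 km⁻¹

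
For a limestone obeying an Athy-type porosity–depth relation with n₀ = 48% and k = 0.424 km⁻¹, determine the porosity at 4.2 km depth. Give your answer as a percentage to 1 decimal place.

8.1%

n = n₀·exp(−k·z) = 0.48 × exp(−0.424 × 4.2) = 0.48 × exp(−1.781)
  = 0.48 × 0.1685 = 0.0809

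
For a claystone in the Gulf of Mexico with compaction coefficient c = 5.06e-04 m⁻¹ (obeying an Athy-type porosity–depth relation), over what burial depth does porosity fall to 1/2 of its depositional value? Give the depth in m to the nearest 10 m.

Working in km (1 km = 1000 m; c in km⁻¹ = c in m⁻¹ × 1000):
phi/phi₀ = 1/2 ⇒ exp(−c·d) = 1/2 ⇒ d = ln(2) / c
d = 0.6931 / 0.506 = 1.370 km

1370 m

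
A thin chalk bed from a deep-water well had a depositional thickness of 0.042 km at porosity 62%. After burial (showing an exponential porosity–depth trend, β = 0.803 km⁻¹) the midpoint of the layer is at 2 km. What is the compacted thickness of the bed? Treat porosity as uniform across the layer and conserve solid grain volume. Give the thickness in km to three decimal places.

0.018 km

Porosity at 2 km: n = 0.62·exp(−0.803×2) = 0.1244
Solid-volume conservation: h(1−n) = h₀(1−n₀) ⇒ h = h₀·(1−n₀)/(1−n)
h = 0.042 × (1 − 0.62)/(1 − 0.1244) = 0.042 × 0.4340 = 0.0182 km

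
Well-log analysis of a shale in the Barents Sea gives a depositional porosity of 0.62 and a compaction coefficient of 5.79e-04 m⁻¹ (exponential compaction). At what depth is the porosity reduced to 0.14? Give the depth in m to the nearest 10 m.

Working in km (1 km = 1000 m; β in km⁻¹ = β in m⁻¹ × 1000):
Invert Athy's law: z = ln(n₀/n) / β
z = ln(0.62/0.14) / 0.579 = ln(4.429) / 0.579 = 1.4881 / 0.579 = 2.570 km

2570 m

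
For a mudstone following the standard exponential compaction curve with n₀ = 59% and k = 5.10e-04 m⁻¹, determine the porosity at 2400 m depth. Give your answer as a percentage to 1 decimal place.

Working in km (1 km = 1000 m; k in km⁻¹ = k in m⁻¹ × 1000):
n = n₀·exp(−k·z) = 0.59 × exp(−0.51 × 2.4) = 0.59 × exp(−1.224)
  = 0.59 × 0.2941 = 0.1735

17.3%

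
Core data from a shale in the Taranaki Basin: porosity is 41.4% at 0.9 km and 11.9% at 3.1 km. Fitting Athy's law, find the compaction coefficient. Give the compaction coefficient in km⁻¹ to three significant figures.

Athy: n(d) = n₀ e^(−kd) ⇒ n₁/n₂ = e^{k(d₂−d₁)} ⇒ k = ln(n₁/n₂)/(d₂−d₁)
k = ln(0.414/0.119) / (3.1 − 0.9) = ln(3.479) / 2.2 = 1.2467 / 2.2 = 0.5667 km⁻¹

0.567 km⁻¹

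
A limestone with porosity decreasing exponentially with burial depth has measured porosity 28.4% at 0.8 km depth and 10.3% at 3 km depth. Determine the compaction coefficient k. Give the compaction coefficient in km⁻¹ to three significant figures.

Athy: phi(d) = phi₀ e^(−kd) ⇒ phi₁/phi₂ = e^{k(d₂−d₁)} ⇒ k = ln(phi₁/phi₂)/(d₂−d₁)
k = ln(0.284/0.103) / (3 − 0.8) = ln(2.757) / 2.2 = 1.0142 / 2.2 = 0.461 km⁻¹

0.461 km⁻¹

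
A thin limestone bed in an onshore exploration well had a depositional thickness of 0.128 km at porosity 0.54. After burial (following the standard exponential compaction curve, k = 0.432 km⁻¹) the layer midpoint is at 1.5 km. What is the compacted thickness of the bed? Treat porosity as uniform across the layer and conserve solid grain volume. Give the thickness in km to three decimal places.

0.082 km

Porosity at 1.5 km: phi = 0.54·exp(−0.432×1.5) = 0.2825
Solid-volume conservation: h(1−phi) = h₀(1−phi₀) ⇒ h = h₀·(1−phi₀)/(1−phi)
h = 0.128 × (1 − 0.54)/(1 − 0.2825) = 0.128 × 0.6411 = 0.0821 km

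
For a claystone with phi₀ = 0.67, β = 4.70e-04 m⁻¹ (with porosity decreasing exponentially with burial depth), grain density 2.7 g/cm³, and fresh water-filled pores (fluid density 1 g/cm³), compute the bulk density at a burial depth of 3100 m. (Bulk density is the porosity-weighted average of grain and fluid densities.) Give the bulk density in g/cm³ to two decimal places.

2.43 g/cm³

Working in km (1 km = 1000 m; β in km⁻¹ = β in m⁻¹ × 1000):
Porosity at depth: phi = 0.67·exp(−0.47×3.1) = 0.67×0.2329 = 0.1561
Bulk density: ρ_b = (1−phi)ρ_g + phi·ρ_f = 0.8439×2.7 + 0.1561×1
       = 2.279 + 0.156 = 2.435 g/cm³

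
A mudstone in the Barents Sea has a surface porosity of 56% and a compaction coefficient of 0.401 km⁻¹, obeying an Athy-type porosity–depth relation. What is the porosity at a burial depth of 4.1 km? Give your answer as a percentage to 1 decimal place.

10.8%

φ = φ₀·exp(−c·Z) = 0.56 × exp(−0.401 × 4.1) = 0.56 × exp(−1.644)
  = 0.56 × 0.1932 = 0.1082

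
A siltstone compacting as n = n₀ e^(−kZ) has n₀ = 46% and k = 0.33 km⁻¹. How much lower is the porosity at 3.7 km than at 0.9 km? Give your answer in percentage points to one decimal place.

n(0.9) = 0.46·e^(−0.33×0.9) = 0.3418
n(3.7) = 0.46·e^(−0.33×3.7) = 0.1357
Δn = 0.3418 − 0.1357 = 0.2061

20.6 percentage points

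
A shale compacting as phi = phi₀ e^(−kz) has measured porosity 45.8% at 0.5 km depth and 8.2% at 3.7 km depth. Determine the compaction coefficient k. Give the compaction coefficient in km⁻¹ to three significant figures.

0.538 km⁻¹

Athy: phi(z) = phi₀ e^(−kz) ⇒ phi₁/phi₂ = e^{k(z₂−z₁)} ⇒ k = ln(phi₁/phi₂)/(z₂−z₁)
k = ln(0.458/0.082) / (3.7 − 0.5) = ln(5.585) / 3.2 = 1.7201 / 3.2 = 0.5375 km⁻¹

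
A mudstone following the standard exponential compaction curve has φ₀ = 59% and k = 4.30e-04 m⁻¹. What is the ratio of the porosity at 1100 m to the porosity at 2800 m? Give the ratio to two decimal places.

Working in km (1 km = 1000 m; k in km⁻¹ = k in m⁻¹ × 1000):
φ(Z₁)/φ(Z₂) = e^(−k·Z₁)/e^(−k·Z₂) = e^{k(Z₂−Z₁)}
= exp(0.43 × 1.7) = exp(0.731) = 2.0772

2.08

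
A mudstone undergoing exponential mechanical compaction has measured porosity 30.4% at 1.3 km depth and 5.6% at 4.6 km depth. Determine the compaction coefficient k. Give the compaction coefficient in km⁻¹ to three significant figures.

0.513 km⁻¹

Athy: n(d) = n₀ e^(−kd) ⇒ n₁/n₂ = e^{k(d₂−d₁)} ⇒ k = ln(n₁/n₂)/(d₂−d₁)
k = ln(0.304/0.056) / (4.6 − 1.3) = ln(5.429) / 3.3 = 1.6917 / 3.3 = 0.5126 km⁻¹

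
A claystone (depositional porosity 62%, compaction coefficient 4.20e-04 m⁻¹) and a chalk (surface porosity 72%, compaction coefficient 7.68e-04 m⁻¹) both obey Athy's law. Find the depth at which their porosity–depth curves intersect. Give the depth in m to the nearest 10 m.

Working in km (1 km = 1000 m; c in km⁻¹ = c in m⁻¹ × 1000):
Set φ₀ₐ e^(−cₐz) = φ₀ᵦ e^(−cᵦz) ⇒ ln(φ₀ₐ/φ₀ᵦ) = (cₐ − cᵦ)·z
z = ln(0.62/0.72) / (0.42 − 0.768) = -0.1495 / -0.348 = 0.430 km

430 m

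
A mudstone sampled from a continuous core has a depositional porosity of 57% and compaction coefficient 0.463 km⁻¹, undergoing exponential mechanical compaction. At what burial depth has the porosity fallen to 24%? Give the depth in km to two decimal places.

Invert Athy's law: d = ln(φ₀/φ) / β
d = ln(0.57/0.24) / 0.463 = ln(2.375) / 0.463 = 0.8650 / 0.463 = 1.868 km

1.87 km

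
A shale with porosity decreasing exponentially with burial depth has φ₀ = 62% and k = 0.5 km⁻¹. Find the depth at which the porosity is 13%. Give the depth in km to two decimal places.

3.12 km

Invert Athy's law: z = ln(φ₀/φ) / k
z = ln(0.62/0.13) / 0.5 = ln(4.769) / 0.5 = 1.5622 / 0.5 = 3.124 km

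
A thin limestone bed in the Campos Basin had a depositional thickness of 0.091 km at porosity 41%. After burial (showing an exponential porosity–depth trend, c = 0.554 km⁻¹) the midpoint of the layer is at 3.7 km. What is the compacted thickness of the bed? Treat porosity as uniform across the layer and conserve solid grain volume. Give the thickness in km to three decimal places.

0.057 km

Porosity at 3.7 km: phi = 0.41·exp(−0.554×3.7) = 0.0528
Solid-volume conservation: h(1−phi) = h₀(1−phi₀) ⇒ h = h₀·(1−phi₀)/(1−phi)
h = 0.091 × (1 − 0.41)/(1 − 0.0528) = 0.091 × 0.6229 = 0.0567 km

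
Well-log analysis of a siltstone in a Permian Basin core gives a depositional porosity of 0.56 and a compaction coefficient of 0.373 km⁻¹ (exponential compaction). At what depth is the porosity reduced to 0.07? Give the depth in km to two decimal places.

5.57 km

Invert Athy's law: d = ln(n₀/n) / c
d = ln(0.56/0.07) / 0.373 = ln(8) / 0.373 = 2.0794 / 0.373 = 5.575 km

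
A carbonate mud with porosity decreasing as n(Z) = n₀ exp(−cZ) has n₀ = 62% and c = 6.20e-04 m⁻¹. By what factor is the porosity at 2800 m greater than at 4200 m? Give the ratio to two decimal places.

2.38

Working in km (1 km = 1000 m; c in km⁻¹ = c in m⁻¹ × 1000):
n(Z₁)/n(Z₂) = e^(−c·Z₁)/e^(−c·Z₂) = e^{c(Z₂−Z₁)}
= exp(0.62 × 1.4) = exp(0.868) = 2.3821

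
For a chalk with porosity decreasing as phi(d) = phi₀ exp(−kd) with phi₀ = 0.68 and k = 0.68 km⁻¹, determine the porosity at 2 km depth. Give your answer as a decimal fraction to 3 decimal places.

0.175

phi = phi₀·exp(−k·d) = 0.68 × exp(−0.68 × 2) = 0.68 × exp(−1.36)
  = 0.68 × 0.2567 = 0.1745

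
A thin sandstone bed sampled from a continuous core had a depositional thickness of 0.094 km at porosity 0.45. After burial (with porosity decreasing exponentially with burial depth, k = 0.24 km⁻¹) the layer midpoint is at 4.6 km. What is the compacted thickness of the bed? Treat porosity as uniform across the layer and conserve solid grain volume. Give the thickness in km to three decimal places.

0.061 km

Porosity at 4.6 km: φ = 0.45·exp(−0.24×4.6) = 0.1492
Solid-volume conservation: h(1−φ) = h₀(1−φ₀) ⇒ h = h₀·(1−φ₀)/(1−φ)
h = 0.094 × (1 − 0.45)/(1 − 0.1492) = 0.094 × 0.6464 = 0.0608 km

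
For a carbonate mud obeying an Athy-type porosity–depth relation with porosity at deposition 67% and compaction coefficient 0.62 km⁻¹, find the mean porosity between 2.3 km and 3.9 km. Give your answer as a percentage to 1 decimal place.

⟨phi⟩ = (1/(z₂−z₁)) ∫ phi₀ e^(−kz) dz = phi₀·(e^(−k·z₁) − e^(−k·z₂)) / (k·(z₂−z₁))
e^(−0.62×2.3) = 0.2403; e^(−0.62×3.9) = 0.0891
⟨phi⟩ = 0.67 × (0.2403 − 0.0891) / (0.62 × 1.6) = 0.67 × 0.1524 = 0.1021

10.2%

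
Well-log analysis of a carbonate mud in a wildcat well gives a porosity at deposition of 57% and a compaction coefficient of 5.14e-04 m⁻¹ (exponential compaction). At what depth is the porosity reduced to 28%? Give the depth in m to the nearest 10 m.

1380 m

Working in km (1 km = 1000 m; β in km⁻¹ = β in m⁻¹ × 1000):
Invert Athy's law: z = ln(φ₀/φ) / β
z = ln(0.57/0.28) / 0.514 = ln(2.036) / 0.514 = 0.7108 / 0.514 = 1.383 km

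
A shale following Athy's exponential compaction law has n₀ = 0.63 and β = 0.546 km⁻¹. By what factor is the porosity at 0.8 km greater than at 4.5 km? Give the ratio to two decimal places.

n(d₁)/n(d₂) = e^(−β·d₁)/e^(−β·d₂) = e^{β(d₂−d₁)}
= exp(0.546 × 3.7) = exp(2.02) = 7.5398

7.54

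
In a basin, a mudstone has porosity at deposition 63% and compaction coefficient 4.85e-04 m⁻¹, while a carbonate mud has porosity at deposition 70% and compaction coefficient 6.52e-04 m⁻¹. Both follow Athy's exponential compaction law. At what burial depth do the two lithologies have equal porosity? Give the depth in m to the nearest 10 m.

630 m

Working in km (1 km = 1000 m; k in km⁻¹ = k in m⁻¹ × 1000):
Set phi₀ₐ e^(−kₐz) = phi₀ᵦ e^(−kᵦz) ⇒ ln(phi₀ₐ/phi₀ᵦ) = (kₐ − kᵦ)·z
z = ln(0.63/0.7) / (0.485 − 0.652) = -0.1054 / -0.167 = 0.631 km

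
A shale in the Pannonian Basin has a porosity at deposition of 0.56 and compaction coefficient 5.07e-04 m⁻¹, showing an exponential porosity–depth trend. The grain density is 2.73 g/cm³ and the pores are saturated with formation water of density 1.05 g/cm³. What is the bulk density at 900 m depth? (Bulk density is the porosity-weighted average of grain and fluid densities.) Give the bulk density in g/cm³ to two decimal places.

Working in km (1 km = 1000 m; β in km⁻¹ = β in m⁻¹ × 1000):
Porosity at depth: phi = 0.56·exp(−0.507×0.9) = 0.56×0.6336 = 0.3548
Bulk density: ρ_b = (1−phi)ρ_g + phi·ρ_f = 0.6452×2.73 + 0.3548×1.05
       = 1.761 + 0.373 = 2.134 g/cm³

2.13 g/cm³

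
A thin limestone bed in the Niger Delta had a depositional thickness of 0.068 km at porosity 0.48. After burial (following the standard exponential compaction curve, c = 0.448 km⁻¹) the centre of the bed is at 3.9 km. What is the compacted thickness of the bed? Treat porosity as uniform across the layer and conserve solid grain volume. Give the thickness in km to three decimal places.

Porosity at 3.9 km: phi = 0.48·exp(−0.448×3.9) = 0.0836
Solid-volume conservation: h(1−phi) = h₀(1−phi₀) ⇒ h = h₀·(1−phi₀)/(1−phi)
h = 0.068 × (1 − 0.48)/(1 − 0.0836) = 0.068 × 0.5675 = 0.0386 km

0.039 km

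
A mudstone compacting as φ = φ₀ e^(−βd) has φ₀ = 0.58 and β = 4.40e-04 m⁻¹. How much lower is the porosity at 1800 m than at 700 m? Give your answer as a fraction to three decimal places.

Working in km (1 km = 1000 m; β in km⁻¹ = β in m⁻¹ × 1000):
φ(0.7) = 0.58·e^(−0.44×0.7) = 0.4263
φ(1.8) = 0.58·e^(−0.44×1.8) = 0.2627
Δφ = 0.4263 − 0.2627 = 0.1635

0.164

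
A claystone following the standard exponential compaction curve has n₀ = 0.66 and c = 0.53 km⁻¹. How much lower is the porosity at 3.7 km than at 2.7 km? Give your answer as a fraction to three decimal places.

n(2.7) = 0.66·e^(−0.53×2.7) = 0.1578
n(3.7) = 0.66·e^(−0.53×3.7) = 0.0929
Δn = 0.1578 − 0.0929 = 0.0649

0.065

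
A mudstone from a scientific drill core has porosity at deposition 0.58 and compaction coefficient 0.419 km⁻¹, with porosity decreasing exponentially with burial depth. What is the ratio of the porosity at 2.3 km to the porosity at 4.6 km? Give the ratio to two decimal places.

2.62

phi(z₁)/phi(z₂) = e^(−k·z₁)/e^(−k·z₂) = e^{k(z₂−z₁)}
= exp(0.419 × 2.3) = exp(0.9637) = 2.6214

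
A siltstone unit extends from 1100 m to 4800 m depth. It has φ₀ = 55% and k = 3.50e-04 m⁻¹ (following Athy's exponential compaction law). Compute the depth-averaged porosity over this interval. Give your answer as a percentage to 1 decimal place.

Working in km (1 km = 1000 m; k in km⁻¹ = k in m⁻¹ × 1000):
⟨φ⟩ = (1/(z₂−z₁)) ∫ φ₀ e^(−kz) dz = φ₀·(e^(−k·z₁) − e^(−k·z₂)) / (k·(z₂−z₁))
e^(−0.35×1.1) = 0.6805; e^(−0.35×4.8) = 0.1864
⟨φ⟩ = 0.55 × (0.6805 − 0.1864) / (0.35 × 3.7) = 0.55 × 0.3815 = 0.2098

21.0%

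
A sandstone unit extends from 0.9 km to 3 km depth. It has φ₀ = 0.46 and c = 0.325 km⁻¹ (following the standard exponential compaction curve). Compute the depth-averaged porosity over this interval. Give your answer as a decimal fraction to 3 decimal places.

0.249

⟨φ⟩ = (1/(z₂−z₁)) ∫ φ₀ e^(−cz) dz = φ₀·(e^(−c·z₁) − e^(−c·z₂)) / (c·(z₂−z₁))
e^(−0.325×0.9) = 0.7464; e^(−0.325×3) = 0.3772
⟨φ⟩ = 0.46 × (0.7464 − 0.3772) / (0.325 × 2.1) = 0.46 × 0.5410 = 0.2488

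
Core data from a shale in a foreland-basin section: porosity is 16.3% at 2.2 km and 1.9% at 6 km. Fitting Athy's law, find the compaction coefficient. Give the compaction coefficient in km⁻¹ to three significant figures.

Athy: phi(z) = phi₀ e^(−kz) ⇒ phi₁/phi₂ = e^{k(z₂−z₁)} ⇒ k = ln(phi₁/phi₂)/(z₂−z₁)
k = ln(0.163/0.019) / (6 − 2.2) = ln(8.579) / 3.8 = 2.1493 / 3.8 = 0.5656 km⁻¹

0.566 km⁻¹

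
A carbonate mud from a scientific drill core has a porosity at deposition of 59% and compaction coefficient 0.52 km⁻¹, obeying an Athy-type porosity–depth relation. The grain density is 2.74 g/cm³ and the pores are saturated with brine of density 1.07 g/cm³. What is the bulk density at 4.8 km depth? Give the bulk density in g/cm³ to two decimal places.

2.66 g/cm³

Porosity at depth: phi = 0.59·exp(−0.52×4.8) = 0.59×0.0824 = 0.0486
Bulk density: ρ_b = (1−phi)ρ_g + phi·ρ_f = 0.9514×2.74 + 0.0486×1.07
       = 2.607 + 0.052 = 2.659 g/cm³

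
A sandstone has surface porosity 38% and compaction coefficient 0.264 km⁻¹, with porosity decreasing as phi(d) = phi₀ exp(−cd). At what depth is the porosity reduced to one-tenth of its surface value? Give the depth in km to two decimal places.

8.72 km

phi/phi₀ = 1/10 ⇒ exp(−c·d) = 1/10 ⇒ d = ln(10) / c
d = 2.3026 / 0.264 = 8.722 km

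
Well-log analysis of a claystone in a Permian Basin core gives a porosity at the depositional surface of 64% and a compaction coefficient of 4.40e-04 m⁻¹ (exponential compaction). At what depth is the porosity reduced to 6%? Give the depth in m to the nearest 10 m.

5380 m

Working in km (1 km = 1000 m; c in km⁻¹ = c in m⁻¹ × 1000):
Invert Athy's law: d = ln(phi₀/phi) / c
d = ln(0.64/0.06) / 0.44 = ln(10.67) / 0.44 = 2.3671 / 0.44 = 5.380 km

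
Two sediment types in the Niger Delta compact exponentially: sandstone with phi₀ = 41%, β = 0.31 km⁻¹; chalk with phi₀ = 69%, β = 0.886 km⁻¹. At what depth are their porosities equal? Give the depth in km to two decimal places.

0.90 km

Set phi₀ₐ e^(−βₐd) = phi₀ᵦ e^(−βᵦd) ⇒ ln(phi₀ₐ/phi₀ᵦ) = (βₐ − βᵦ)·d
d = ln(0.41/0.69) / (0.31 − 0.886) = -0.5205 / -0.576 = 0.904 km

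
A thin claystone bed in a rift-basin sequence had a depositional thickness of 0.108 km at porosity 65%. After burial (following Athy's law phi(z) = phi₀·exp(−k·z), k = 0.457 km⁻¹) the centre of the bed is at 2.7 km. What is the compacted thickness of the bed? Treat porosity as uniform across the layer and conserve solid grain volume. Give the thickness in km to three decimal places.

Porosity at 2.7 km: phi = 0.65·exp(−0.457×2.7) = 0.1893
Solid-volume conservation: h(1−phi) = h₀(1−phi₀) ⇒ h = h₀·(1−phi₀)/(1−phi)
h = 0.108 × (1 − 0.65)/(1 − 0.1893) = 0.108 × 0.4317 = 0.0466 km

0.047 km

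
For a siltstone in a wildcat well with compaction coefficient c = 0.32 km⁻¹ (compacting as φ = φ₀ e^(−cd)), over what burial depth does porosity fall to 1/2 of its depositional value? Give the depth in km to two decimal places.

2.17 km

φ/φ₀ = 1/2 ⇒ exp(−c·d) = 1/2 ⇒ d = ln(2) / c
d = 0.6931 / 0.32 = 2.166 km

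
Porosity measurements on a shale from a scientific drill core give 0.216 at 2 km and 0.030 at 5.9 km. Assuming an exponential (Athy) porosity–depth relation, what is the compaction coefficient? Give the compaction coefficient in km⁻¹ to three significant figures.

0.506 km⁻¹

Athy: n(Z) = n₀ e^(−cZ) ⇒ n₁/n₂ = e^{c(Z₂−Z₁)} ⇒ c = ln(n₁/n₂)/(Z₂−Z₁)
c = ln(0.216/0.03) / (5.9 − 2) = ln(7.2) / 3.9 = 1.9741 / 3.9 = 0.5062 km⁻¹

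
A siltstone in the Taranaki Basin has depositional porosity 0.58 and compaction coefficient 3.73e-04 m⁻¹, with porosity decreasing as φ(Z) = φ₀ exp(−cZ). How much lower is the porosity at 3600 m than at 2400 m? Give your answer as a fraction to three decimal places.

Working in km (1 km = 1000 m; c in km⁻¹ = c in m⁻¹ × 1000):
φ(2.4) = 0.58·e^(−0.373×2.4) = 0.2369
φ(3.6) = 0.58·e^(−0.373×3.6) = 0.1514
Δφ = 0.2369 − 0.1514 = 0.0855

0.085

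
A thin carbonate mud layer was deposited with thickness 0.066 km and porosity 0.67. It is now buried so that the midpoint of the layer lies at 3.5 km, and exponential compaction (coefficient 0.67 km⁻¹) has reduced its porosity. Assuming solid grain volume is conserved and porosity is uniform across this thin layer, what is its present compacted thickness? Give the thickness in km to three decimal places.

Porosity at 3.5 km: phi = 0.67·exp(−0.67×3.5) = 0.0642
Solid-volume conservation: h(1−phi) = h₀(1−phi₀) ⇒ h = h₀·(1−phi₀)/(1−phi)
h = 0.066 × (1 − 0.67)/(1 − 0.0642) = 0.066 × 0.3526 = 0.0233 km

0.023 km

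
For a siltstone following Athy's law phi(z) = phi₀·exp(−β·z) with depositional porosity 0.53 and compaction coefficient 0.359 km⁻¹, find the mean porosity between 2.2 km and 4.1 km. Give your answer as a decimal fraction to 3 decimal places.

0.174

⟨phi⟩ = (1/(z₂−z₁)) ∫ phi₀ e^(−βz) dz = phi₀·(e^(−β·z₁) − e^(−β·z₂)) / (β·(z₂−z₁))
e^(−0.359×2.2) = 0.4539; e^(−0.359×4.1) = 0.2295
⟨phi⟩ = 0.53 × (0.4539 − 0.2295) / (0.359 × 1.9) = 0.53 × 0.3291 = 0.1744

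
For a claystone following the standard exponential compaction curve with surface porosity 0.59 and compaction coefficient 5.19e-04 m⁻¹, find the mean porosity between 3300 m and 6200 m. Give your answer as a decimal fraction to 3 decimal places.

Working in km (1 km = 1000 m; c in km⁻¹ = c in m⁻¹ × 1000):
⟨n⟩ = (1/(z₂−z₁)) ∫ n₀ e^(−cz) dz = n₀·(e^(−c·z₁) − e^(−c·z₂)) / (c·(z₂−z₁))
e^(−0.519×3.3) = 0.1804; e^(−0.519×6.2) = 0.0400
⟨n⟩ = 0.59 × (0.1804 − 0.0400) / (0.519 × 2.9) = 0.59 × 0.0932 = 0.0550

0.055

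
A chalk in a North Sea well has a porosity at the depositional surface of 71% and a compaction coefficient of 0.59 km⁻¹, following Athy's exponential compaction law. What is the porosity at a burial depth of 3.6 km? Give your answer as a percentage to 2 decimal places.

phi = phi₀·exp(−c·z) = 0.71 × exp(−0.59 × 3.6) = 0.71 × exp(−2.124)
  = 0.71 × 0.1196 = 0.0849

8.49%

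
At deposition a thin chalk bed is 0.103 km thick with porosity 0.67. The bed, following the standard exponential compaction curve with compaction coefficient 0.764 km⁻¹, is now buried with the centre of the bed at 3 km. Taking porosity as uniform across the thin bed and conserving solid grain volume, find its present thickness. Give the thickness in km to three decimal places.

Porosity at 3 km: φ = 0.67·exp(−0.764×3) = 0.0677
Solid-volume conservation: h(1−φ) = h₀(1−φ₀) ⇒ h = h₀·(1−φ₀)/(1−φ)
h = 0.103 × (1 − 0.67)/(1 − 0.0677) = 0.103 × 0.3540 = 0.0365 km

0.036 km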